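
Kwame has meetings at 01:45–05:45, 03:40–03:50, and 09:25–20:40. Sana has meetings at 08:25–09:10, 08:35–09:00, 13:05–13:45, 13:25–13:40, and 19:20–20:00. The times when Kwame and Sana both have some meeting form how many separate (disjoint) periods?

Merge the first list: 01:45-05:45, 09:25-20:40.
Merge the second list: 08:25-09:10, 13:05-13:45, 19:20-20:00.
A ∩ B = 13:05-13:45, 19:20-20:00.
That is 2 disjoint pieces.

2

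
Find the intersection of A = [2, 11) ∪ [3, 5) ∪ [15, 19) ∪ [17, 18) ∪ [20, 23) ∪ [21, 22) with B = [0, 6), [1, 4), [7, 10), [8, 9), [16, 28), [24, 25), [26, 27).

First set merges to [2, 11), [15, 19), [20, 23).
Second set merges to [0, 6), [7, 10), [16, 28).
[2, 11) meets the second set on [2, 6), [7, 10).
[15, 19) meets the second set on [16, 19).
[20, 23) meets the second set on [20, 23).

[2, 6) ∪ [7, 10) ∪ [16, 19) ∪ [20, 23)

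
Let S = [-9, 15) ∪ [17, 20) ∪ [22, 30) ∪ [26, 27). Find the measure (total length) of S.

35

Merged: [-9, 15), [17, 20), [22, 30).
Lengths: 24 + 3 + 8 = 35.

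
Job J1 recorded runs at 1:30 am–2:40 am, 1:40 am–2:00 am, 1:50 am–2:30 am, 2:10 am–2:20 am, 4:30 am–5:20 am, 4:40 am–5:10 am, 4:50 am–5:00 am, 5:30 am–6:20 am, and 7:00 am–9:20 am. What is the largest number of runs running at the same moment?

3

Sweep endpoints in order; track running count of active intervals.
Peak of 3 reached at 1:50 am.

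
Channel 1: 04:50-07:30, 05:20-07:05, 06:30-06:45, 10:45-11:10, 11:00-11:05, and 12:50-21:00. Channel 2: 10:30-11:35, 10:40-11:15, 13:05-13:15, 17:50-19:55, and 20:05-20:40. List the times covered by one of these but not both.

First set merges to 04:50-07:30, 10:45-11:10, 12:50-21:00.
Second set merges to 10:30-11:35, 13:05-13:15, 17:50-19:55, 20:05-20:40.
A but not B: 04:50-07:30, 12:50-13:05, 13:15-17:50, 19:55-20:05, 20:40-21:00.
B but not A: 10:30-10:45, 11:10-11:35.
Combining gives A △ B.

04:50-07:30, 10:30-10:45, 11:10-11:35, 12:50-13:05, 13:15-17:50, 19:55-20:05, 20:40-21:00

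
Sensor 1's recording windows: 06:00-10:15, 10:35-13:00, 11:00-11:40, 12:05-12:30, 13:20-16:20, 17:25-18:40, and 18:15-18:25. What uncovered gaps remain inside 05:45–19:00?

The merged coverage is 06:00–10:15, 10:35–13:00, 13:20–16:20, 17:25–18:40.
Gaps within 05:45–19:00: 05:45–06:00, 10:15–10:35, 13:00–13:20, 16:20–17:25, 18:40–19:00.

05:45–06:00, 10:15–10:35, 13:00–13:20, 16:20–17:25, 18:40–19:00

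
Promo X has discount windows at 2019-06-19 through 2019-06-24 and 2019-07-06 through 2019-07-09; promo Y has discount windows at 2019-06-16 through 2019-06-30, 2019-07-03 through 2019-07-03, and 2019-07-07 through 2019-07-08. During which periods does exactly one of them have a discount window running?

2019-06-16 through 2019-06-18, 2019-06-25 through 2019-06-30, 2019-07-03 through 2019-07-03, 2019-07-06 through 2019-07-06, 2019-07-09 through 2019-07-09

A but not B: 2019-07-06 through 2019-07-06, 2019-07-09 through 2019-07-09.
B but not A: 2019-06-16 through 2019-06-18, 2019-06-25 through 2019-06-30, 2019-07-03 through 2019-07-03.
Combining gives A △ B.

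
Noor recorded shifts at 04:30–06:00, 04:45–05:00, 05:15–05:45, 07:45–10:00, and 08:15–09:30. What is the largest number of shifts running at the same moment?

2

Walk the sorted start/end points keeping a running depth.
The depth first hits 2 at 04:45.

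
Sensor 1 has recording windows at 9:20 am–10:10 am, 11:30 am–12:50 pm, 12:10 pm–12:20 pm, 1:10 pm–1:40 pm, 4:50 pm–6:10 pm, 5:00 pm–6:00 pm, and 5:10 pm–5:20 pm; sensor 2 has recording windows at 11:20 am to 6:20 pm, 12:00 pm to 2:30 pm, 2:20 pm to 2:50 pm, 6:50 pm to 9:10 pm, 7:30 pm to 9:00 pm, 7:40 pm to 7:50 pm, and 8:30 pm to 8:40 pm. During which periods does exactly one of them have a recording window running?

9:20 am–10:10 am, 11:20 am–11:30 am, 12:50 pm–1:10 pm, 1:40 pm–4:50 pm, 6:10 pm–6:20 pm, 6:50 pm–9:10 pm

Merge the first list: 9:20 am–10:10 am, 11:30 am–12:50 pm, 1:10 pm–1:40 pm, 4:50 pm–6:10 pm.
Merge the second list: 11:20 am–6:20 pm, 6:50 pm–9:10 pm.
A but not B: 9:20 am–10:10 am.
B but not A: 11:20 am–11:30 am, 12:50 pm–1:10 pm, 1:40 pm–4:50 pm, 6:10 pm–6:20 pm, 6:50 pm–9:10 pm.
Combining gives A △ B.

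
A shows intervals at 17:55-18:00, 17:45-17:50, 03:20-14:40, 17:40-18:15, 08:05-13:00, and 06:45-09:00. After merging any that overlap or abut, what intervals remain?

03:20–14:40, 17:40–18:15

Sort by start: 03:20–14:40, 06:45–09:00, 08:05–13:00, 17:40–18:15, 17:45–17:50, 17:55–18:00.
06:45–09:00 overlaps/touches 03:20–14:40 → extend to 03:20–14:40.
08:05–13:00 overlaps/touches 03:20–14:40 → extend to 03:20–14:40.
17:40–18:15 is disjoint → start new block.
17:45–17:50 overlaps/touches 17:40–18:15 → extend to 17:40–18:15.
17:55–18:00 overlaps/touches 17:40–18:15 → extend to 17:40–18:15.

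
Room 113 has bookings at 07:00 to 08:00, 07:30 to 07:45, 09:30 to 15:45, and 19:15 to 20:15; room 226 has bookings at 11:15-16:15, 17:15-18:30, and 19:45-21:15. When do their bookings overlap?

11:15–15:45, 19:45–20:15

A, merged: 07:00–08:00, 09:30–15:45, 19:15–20:15.
07:00–08:00: no overlap with the second set.
09:30–15:45 meets the second set on 11:15–15:45.
19:15–20:15 meets the second set on 19:45–20:15.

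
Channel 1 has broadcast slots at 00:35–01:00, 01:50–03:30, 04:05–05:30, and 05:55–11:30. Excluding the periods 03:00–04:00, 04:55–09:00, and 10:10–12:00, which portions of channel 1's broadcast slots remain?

00:35–01:00, 01:50–03:00, 04:05–04:55, 09:00–10:10

00:35–01:00 is untouched.
01:50–03:30 with B removed leaves 01:50–03:00.
04:05–05:30 with B removed leaves 04:05–04:55.
05:55–11:30 with B removed leaves 09:00–10:10.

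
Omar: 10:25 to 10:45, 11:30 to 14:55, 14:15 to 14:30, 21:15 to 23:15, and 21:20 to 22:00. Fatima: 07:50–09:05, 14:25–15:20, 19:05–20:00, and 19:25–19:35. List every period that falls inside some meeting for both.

14:25–14:55

Merge the first list: 10:25–10:45, 11:30–14:55, 21:15–23:15.
Merge the second list: 07:50–09:05, 14:25–15:20, 19:05–20:00.
10:25–10:45 falls entirely outside B.
11:30–14:55 overlaps B on 14:25–14:55.
21:15–23:15 falls entirely outside B.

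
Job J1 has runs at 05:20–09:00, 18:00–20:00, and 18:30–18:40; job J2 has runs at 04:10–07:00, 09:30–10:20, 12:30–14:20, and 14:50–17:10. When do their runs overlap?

05:20–07:00

A, merged: 05:20–09:00, 18:00–20:00.
05:20–09:00 meets the second set on 05:20–07:00.
18:00–20:00: no overlap with the second set.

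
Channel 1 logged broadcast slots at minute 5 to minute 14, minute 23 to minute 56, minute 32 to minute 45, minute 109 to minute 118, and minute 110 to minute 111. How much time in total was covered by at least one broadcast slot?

51 minutes

Merged: minute 5 to minute 14, minute 23 to minute 56, minute 109 to minute 118.
Lengths: 9 minutes + 33 minutes + 9 minutes = 51 minutes.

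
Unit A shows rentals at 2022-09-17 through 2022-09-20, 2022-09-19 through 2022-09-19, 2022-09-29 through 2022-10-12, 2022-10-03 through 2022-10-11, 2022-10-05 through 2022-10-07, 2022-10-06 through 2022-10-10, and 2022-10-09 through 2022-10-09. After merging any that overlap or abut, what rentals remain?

2022-09-19 through 2022-09-19 overlaps/touches 2022-09-17 through 2022-09-20 → extend to 2022-09-17 through 2022-09-20.
2022-09-29 through 2022-10-12 is disjoint → start new block.
2022-10-03 through 2022-10-11 overlaps/touches 2022-09-29 through 2022-10-12 → extend to 2022-09-29 through 2022-10-12.
2022-10-05 through 2022-10-07 overlaps/touches 2022-09-29 through 2022-10-12 → extend to 2022-09-29 through 2022-10-12.
2022-10-06 through 2022-10-10 overlaps/touches 2022-09-29 through 2022-10-12 → extend to 2022-09-29 through 2022-10-12.
2022-10-09 through 2022-10-09 overlaps/touches 2022-09-29 through 2022-10-12 → extend to 2022-09-29 through 2022-10-12.

2022-09-17 through 2022-09-20, 2022-09-29 through 2022-10-12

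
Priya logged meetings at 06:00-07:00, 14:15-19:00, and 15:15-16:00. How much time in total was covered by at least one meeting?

Merged: 06:00–07:00, 14:15–19:00.
Lengths: 1 h + 4 h 45 min = 5 h 45 min.

5 h 45 min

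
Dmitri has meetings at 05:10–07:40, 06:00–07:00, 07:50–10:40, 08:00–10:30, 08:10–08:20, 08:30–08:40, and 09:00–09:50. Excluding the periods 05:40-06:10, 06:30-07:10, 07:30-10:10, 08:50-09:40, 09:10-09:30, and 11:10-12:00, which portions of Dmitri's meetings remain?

05:10–05:40, 06:10–06:30, 07:10–07:30, 10:10–10:40

A, merged: 05:10–07:40, 07:50–10:40.
B, merged: 05:40–06:10, 06:30–07:10, 07:30–10:10, 11:10–12:00.
05:10–07:40 minus B → 05:10–05:40, 06:10–06:30, 07:10–07:30.
07:50–10:40 minus B → 10:10–10:40.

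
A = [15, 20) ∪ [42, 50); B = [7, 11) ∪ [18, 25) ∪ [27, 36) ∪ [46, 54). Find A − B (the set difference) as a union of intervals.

[15, 18) ∪ [42, 46)

[15, 20) with B removed leaves [15, 18).
[42, 50) with B removed leaves [42, 46).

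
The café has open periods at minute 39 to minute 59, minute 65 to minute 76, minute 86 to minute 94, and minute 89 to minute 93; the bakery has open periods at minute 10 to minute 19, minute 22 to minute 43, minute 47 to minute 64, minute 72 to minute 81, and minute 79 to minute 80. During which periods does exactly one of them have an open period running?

minute 10 to minute 19, minute 22 to minute 39, minute 43 to minute 47, minute 59 to minute 64, minute 65 to minute 72, minute 76 to minute 81, minute 86 to minute 94

Merge the first list: minute 39 to minute 59, minute 65 to minute 76, minute 86 to minute 94.
Merge the second list: minute 10 to minute 19, minute 22 to minute 43, minute 47 to minute 64, minute 72 to minute 81.
Only in the first: minute 43 to minute 47, minute 65 to minute 72, minute 86 to minute 94.
Only in the second: minute 10 to minute 19, minute 22 to minute 39, minute 59 to minute 64, minute 76 to minute 81.
Together these are the periods covered by exactly one.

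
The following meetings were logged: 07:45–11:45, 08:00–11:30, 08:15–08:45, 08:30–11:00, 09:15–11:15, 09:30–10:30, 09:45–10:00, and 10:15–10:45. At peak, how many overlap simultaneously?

Sweep endpoints in order; track running count of active intervals.
Peak of 6 reached at 09:45.

6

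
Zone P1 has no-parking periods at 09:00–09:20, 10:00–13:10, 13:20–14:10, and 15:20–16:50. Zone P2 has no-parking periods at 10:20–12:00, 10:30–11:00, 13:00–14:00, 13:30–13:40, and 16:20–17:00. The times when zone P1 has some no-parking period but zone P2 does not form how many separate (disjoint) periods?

B, merged: 10:20–12:00, 13:00–14:00, 16:20–17:00.
A \ B = 09:00–09:20, 10:00–10:20, 12:00–13:00, 14:00–14:10, 15:20–16:20.
That is 5 disjoint pieces.

5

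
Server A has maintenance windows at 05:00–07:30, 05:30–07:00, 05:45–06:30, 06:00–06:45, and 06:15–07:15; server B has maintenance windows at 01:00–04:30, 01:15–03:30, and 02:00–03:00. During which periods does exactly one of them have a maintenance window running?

Merge the first list: 05:00–07:30.
Merge the second list: 01:00–04:30.
Only in the first: 05:00–07:30.
Only in the second: 01:00–04:30.
Together these are the periods covered by exactly one.

01:00–04:30, 05:00–07:30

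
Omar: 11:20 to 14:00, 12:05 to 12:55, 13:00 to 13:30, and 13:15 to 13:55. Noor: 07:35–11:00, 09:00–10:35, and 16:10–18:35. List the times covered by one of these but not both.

07:35–11:00, 11:20–14:00, 16:10–18:35

A, merged: 11:20–14:00.
B, merged: 07:35–11:00, 16:10–18:35.
A \ B = 11:20–14:00.
B \ A = 07:35–11:00, 16:10–18:35.
Union of the two gives the symmetric difference.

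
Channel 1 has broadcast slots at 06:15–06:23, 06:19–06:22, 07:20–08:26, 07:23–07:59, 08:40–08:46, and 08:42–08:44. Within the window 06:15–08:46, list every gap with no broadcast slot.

Covered (merged): 06:15-06:23, 07:20-08:26, 08:40-08:46.
Complement within 06:15-08:46: 06:23-07:20, 08:26-08:40.

06:23-07:20, 08:26-08:40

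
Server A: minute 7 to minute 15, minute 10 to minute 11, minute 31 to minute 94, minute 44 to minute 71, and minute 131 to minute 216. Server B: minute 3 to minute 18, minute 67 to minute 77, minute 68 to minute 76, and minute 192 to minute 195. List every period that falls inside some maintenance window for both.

minute 7 to minute 15, minute 67 to minute 77, minute 192 to minute 195

First set merges to minute 7 to minute 15, minute 31 to minute 94, minute 131 to minute 216.
Second set merges to minute 3 to minute 18, minute 67 to minute 77, minute 192 to minute 195.
minute 7 to minute 15 meets the second set on minute 7 to minute 15.
minute 31 to minute 94 meets the second set on minute 67 to minute 77.
minute 131 to minute 216 meets the second set on minute 192 to minute 195.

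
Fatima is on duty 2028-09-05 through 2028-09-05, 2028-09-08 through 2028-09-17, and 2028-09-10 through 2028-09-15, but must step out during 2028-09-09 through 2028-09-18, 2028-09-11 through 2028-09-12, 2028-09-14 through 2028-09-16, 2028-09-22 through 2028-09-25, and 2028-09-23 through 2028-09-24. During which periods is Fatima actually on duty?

2028-09-05 through 2028-09-05, 2028-09-08 through 2028-09-08

A, merged: 2028-09-05 through 2028-09-05, 2028-09-08 through 2028-09-17.
B, merged: 2028-09-09 through 2028-09-18, 2028-09-22 through 2028-09-25.
2028-09-05 through 2028-09-05 is untouched.
2028-09-08 through 2028-09-17 with B removed leaves 2028-09-08 through 2028-09-08.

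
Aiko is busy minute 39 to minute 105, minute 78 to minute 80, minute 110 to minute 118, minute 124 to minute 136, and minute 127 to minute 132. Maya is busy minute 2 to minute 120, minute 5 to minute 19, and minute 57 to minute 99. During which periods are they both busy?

minute 39 to minute 105, minute 110 to minute 118

Merge the first list: minute 39 to minute 105, minute 110 to minute 118, minute 124 to minute 136.
Merge the second list: minute 2 to minute 120.
minute 39 to minute 105 overlaps B on minute 39 to minute 105.
minute 110 to minute 118 overlaps B on minute 110 to minute 118.
minute 124 to minute 136 falls entirely outside B.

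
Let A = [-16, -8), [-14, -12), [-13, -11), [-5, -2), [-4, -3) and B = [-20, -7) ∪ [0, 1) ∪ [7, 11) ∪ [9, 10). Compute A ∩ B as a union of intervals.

Merge the first list: [-16, -8), [-5, -2).
Merge the second list: [-20, -7), [0, 1), [7, 11).
[-16, -8) ∩ B → [-16, -8).
[-5, -2) meets no B interval.

[-16, -8)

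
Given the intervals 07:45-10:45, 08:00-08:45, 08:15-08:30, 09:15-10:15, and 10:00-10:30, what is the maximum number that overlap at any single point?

3

Walk the sorted start/end points keeping a running depth.
The depth first hits 3 at 08:15.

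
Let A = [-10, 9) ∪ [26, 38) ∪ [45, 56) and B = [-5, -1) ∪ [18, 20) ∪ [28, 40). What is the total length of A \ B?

28

A \ B = [-10, -5), [-1, 9), [26, 28), [45, 56).
Total: 5 + 10 + 2 + 11 = 28.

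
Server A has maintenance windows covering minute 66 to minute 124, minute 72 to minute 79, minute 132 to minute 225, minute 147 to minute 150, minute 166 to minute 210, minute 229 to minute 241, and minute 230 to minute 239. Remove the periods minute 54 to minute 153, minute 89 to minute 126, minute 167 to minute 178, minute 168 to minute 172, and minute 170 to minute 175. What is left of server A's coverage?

A, merged: minute 66 to minute 124, minute 132 to minute 225, minute 229 to minute 241.
B, merged: minute 54 to minute 153, minute 167 to minute 178.
minute 66 to minute 124: fully covered by B → removed.
minute 132 to minute 225 minus B → minute 153 to minute 167, minute 178 to minute 225.
minute 229 to minute 241: no B overlap → unchanged.

minute 153 to minute 167, minute 178 to minute 225, minute 229 to minute 241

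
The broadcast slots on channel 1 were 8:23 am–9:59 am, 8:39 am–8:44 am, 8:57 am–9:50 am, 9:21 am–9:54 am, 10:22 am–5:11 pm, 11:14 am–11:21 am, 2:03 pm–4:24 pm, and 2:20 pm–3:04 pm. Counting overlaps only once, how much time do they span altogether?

8 h 25 min

Merged: 8:23 am-9:59 am, 10:22 am-5:11 pm.
Lengths: 1 h 36 min + 6 h 49 min = 8 h 25 min.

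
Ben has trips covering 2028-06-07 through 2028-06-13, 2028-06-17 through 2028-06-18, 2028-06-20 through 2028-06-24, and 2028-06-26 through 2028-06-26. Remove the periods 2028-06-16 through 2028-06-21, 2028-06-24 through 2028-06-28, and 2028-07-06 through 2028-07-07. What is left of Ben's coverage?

2028-06-07 through 2028-06-13, 2028-06-22 through 2028-06-23

2028-06-07 through 2028-06-13 is untouched.
2028-06-17 through 2028-06-18 lies entirely inside B → drops out.
2028-06-20 through 2028-06-24 with B removed leaves 2028-06-22 through 2028-06-23.
2028-06-26 through 2028-06-26 lies entirely inside B → drops out.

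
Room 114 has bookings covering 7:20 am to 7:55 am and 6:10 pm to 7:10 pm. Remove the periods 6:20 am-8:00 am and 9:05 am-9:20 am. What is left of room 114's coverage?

6:10 pm–7:10 pm

7:20 am–7:55 am: entirely removed.
6:10 pm–7:10 pm: nothing removed.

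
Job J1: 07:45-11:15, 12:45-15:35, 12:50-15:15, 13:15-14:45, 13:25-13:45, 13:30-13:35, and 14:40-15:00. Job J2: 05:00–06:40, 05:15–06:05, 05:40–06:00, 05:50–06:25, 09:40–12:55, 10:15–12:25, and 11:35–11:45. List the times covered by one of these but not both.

Merge the first list: 07:45–11:15, 12:45–15:35.
Merge the second list: 05:00–06:40, 09:40–12:55.
A \ B = 07:45–09:40, 12:55–15:35.
B \ A = 05:00–06:40, 11:15–12:45.
Union of the two gives the symmetric difference.

05:00–06:40, 07:45–09:40, 11:15–12:45, 12:55–15:35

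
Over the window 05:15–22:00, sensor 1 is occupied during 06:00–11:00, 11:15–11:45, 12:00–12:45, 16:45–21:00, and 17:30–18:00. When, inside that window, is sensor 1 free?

05:15–06:00, 11:00–11:15, 11:45–12:00, 12:45–16:45, 21:00–22:00

Covered (merged): 06:00–11:00, 11:15–11:45, 12:00–12:45, 16:45–21:00.
Uncovered inside 05:15–22:00: 05:15–06:00, 11:00–11:15, 11:45–12:00, 12:45–16:45, 21:00–22:00.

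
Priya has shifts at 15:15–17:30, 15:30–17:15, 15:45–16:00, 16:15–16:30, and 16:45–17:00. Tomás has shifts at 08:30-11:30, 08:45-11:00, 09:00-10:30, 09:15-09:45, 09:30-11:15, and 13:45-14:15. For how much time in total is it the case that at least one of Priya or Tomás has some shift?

First set merges to 15:15–17:30.
Second set merges to 08:30–11:30, 13:45–14:15.
A ∪ B = 08:30–11:30, 13:45–14:15, 15:15–17:30.
Total: 3 h + 30 min + 2 h 15 min = 5 h 45 min.

5 h 45 min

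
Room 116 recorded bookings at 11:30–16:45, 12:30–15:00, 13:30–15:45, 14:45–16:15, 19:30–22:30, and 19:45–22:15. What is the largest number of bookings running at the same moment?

4

At 14:45, 4 of the intervals are simultaneously active.
No point has more.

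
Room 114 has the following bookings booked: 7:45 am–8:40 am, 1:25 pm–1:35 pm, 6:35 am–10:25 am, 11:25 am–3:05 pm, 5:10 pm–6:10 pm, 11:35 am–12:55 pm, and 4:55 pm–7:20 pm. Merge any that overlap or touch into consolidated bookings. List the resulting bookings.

Sort by start: 6:35 am–10:25 am, 7:45 am–8:40 am, 11:25 am–3:05 pm, 11:35 am–12:55 pm, 1:25 pm–1:35 pm, 4:55 pm–7:20 pm, 5:10 pm–6:10 pm.
7:45 am–8:40 am overlaps/touches 6:35 am–10:25 am → extend to 6:35 am–10:25 am.
11:25 am–3:05 pm is disjoint → start new block.
11:35 am–12:55 pm overlaps/touches 11:25 am–3:05 pm → extend to 11:25 am–3:05 pm.
1:25 pm–1:35 pm overlaps/touches 11:25 am–3:05 pm → extend to 11:25 am–3:05 pm.
4:55 pm–7:20 pm is disjoint → start new block.
5:10 pm–6:10 pm overlaps/touches 4:55 pm–7:20 pm → extend to 4:55 pm–7:20 pm.

6:35 am–10:25 am, 11:25 am–3:05 pm, 4:55 pm–7:20 pm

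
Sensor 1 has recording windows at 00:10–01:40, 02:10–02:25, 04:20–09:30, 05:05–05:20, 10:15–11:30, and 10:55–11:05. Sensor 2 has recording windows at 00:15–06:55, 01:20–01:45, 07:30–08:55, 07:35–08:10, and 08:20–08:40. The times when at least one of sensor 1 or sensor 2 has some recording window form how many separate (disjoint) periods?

A, merged: 00:10–01:40, 02:10–02:25, 04:20–09:30, 10:15–11:30.
B, merged: 00:15–06:55, 07:30–08:55.
A ∪ B = 00:10–09:30, 10:15–11:30.
That is 2 disjoint pieces.

2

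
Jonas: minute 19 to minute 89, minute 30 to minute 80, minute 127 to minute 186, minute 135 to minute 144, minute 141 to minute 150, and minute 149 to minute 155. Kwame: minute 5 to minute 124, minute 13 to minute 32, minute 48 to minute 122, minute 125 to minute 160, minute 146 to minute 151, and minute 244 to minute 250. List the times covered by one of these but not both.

Merge the first list: minute 19 to minute 89, minute 127 to minute 186.
Merge the second list: minute 5 to minute 124, minute 125 to minute 160, minute 244 to minute 250.
A \ B = minute 160 to minute 186.
B \ A = minute 5 to minute 19, minute 89 to minute 124, minute 125 to minute 127, minute 244 to minute 250.
Union of the two gives the symmetric difference.

minute 5 to minute 19, minute 89 to minute 124, minute 125 to minute 127, minute 160 to minute 186, minute 244 to minute 250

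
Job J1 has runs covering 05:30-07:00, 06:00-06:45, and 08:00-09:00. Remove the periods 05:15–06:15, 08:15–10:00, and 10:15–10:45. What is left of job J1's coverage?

06:15-07:00, 08:00-08:15

Merge the first list: 05:30-07:00, 08:00-09:00.
05:30-07:00 with B removed leaves 06:15-07:00.
08:00-09:00 with B removed leaves 08:00-08:15.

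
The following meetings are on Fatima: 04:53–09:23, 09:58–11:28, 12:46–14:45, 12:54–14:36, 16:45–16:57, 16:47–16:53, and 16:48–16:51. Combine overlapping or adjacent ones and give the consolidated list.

09:58-11:28 is disjoint → start new block.
12:46-14:45 is disjoint → start new block.
12:54-14:36 overlaps/touches 12:46-14:45 → extend to 12:46-14:45.
16:45-16:57 is disjoint → start new block.
16:47-16:53 overlaps/touches 16:45-16:57 → extend to 16:45-16:57.
16:48-16:51 overlaps/touches 16:45-16:57 → extend to 16:45-16:57.

04:53-09:23, 09:58-11:28, 12:46-14:45, 16:45-16:57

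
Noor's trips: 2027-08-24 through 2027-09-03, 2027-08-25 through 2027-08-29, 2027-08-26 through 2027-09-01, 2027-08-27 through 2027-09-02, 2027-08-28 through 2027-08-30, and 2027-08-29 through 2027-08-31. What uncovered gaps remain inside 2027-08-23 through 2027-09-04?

Covered (merged): 2027-08-24 through 2027-09-03.
Uncovered inside 2027-08-23 through 2027-09-04: 2027-08-23 through 2027-08-23, 2027-09-04 through 2027-09-04.

2027-08-23 through 2027-08-23, 2027-09-04 through 2027-09-04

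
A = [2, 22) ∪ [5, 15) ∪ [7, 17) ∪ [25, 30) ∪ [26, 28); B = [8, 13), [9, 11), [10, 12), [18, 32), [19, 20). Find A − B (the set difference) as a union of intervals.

First set merges to [2, 22), [25, 30).
Second set merges to [8, 13), [18, 32).
[2, 22) \ B = [2, 8), [13, 18).
[25, 30): entirely removed.

[2, 8) ∪ [13, 18)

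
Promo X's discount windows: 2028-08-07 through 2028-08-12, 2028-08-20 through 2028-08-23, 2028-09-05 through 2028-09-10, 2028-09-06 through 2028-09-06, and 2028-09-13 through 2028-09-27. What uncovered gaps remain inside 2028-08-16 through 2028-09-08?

After merging, the occupied span is 2028-08-07 through 2028-08-12, 2028-08-20 through 2028-08-23, 2028-09-05 through 2028-09-10, 2028-09-13 through 2028-09-27.
Gaps within 2028-08-16 through 2028-09-08: 2028-08-16 through 2028-08-19, 2028-08-24 through 2028-09-04.

2028-08-16 through 2028-08-19, 2028-08-24 through 2028-09-04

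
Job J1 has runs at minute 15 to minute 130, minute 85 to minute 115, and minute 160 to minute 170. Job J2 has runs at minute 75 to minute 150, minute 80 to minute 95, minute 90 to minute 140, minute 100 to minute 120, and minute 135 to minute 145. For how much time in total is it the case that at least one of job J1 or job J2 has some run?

145 minutes

A, merged: minute 15 to minute 130, minute 160 to minute 170.
B, merged: minute 75 to minute 150.
A ∪ B = minute 15 to minute 150, minute 160 to minute 170.
Total: 135 minutes + 10 minutes = 145 minutes.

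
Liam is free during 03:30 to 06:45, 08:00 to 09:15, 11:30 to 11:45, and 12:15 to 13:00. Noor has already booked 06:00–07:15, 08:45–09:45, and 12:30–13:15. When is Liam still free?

03:30–06:45 \ B = 03:30–06:00.
08:00–09:15 \ B = 08:00–08:45.
11:30–11:45: nothing removed.
12:15–13:00 \ B = 12:15–12:30.

03:30–06:00, 08:00–08:45, 11:30–11:45, 12:15–12:30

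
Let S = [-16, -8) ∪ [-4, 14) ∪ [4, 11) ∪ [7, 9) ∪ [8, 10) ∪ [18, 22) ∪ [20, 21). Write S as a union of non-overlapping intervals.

[-16, -8) ∪ [-4, 14) ∪ [18, 22)

[-4, 14) is disjoint → start new block.
[4, 11) overlaps/touches [-4, 14) → extend to [-4, 14).
[7, 9) overlaps/touches [-4, 14) → extend to [-4, 14).
[8, 10) overlaps/touches [-4, 14) → extend to [-4, 14).
[18, 22) is disjoint → start new block.
[20, 21) overlaps/touches [18, 22) → extend to [18, 22).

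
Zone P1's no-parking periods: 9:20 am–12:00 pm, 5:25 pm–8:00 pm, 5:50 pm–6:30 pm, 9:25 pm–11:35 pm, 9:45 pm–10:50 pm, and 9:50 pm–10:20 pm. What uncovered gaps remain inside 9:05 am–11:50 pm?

9:05 am–9:20 am, 12:00 pm–5:25 pm, 8:00 pm–9:25 pm, 11:35 pm–11:50 pm

Covered (merged): 9:20 am–12:00 pm, 5:25 pm–8:00 pm, 9:25 pm–11:35 pm.
Complement within 9:05 am–11:50 pm: 9:05 am–9:20 am, 12:00 pm–5:25 pm, 8:00 pm–9:25 pm, 11:35 pm–11:50 pm.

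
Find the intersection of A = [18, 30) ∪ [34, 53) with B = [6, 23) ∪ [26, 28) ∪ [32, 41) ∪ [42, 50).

[18, 23) ∪ [26, 28) ∪ [34, 41) ∪ [42, 50)

[18, 30) ∩ B → [18, 23), [26, 28).
[34, 53) ∩ B → [34, 41), [42, 50).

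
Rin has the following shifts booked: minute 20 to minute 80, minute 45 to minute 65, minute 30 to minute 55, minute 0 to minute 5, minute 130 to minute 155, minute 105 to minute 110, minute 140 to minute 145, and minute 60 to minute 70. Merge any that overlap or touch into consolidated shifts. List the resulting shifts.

Sort by start: minute 0 to minute 5, minute 20 to minute 80, minute 30 to minute 55, minute 45 to minute 65, minute 60 to minute 70, minute 105 to minute 110, minute 130 to minute 155, minute 140 to minute 145.
minute 20 to minute 80 is disjoint → start new block.
minute 30 to minute 55 overlaps/touches minute 20 to minute 80 → extend to minute 20 to minute 80.
minute 45 to minute 65 overlaps/touches minute 20 to minute 80 → extend to minute 20 to minute 80.
minute 60 to minute 70 overlaps/touches minute 20 to minute 80 → extend to minute 20 to minute 80.
minute 105 to minute 110 is disjoint → start new block.
minute 130 to minute 155 is disjoint → start new block.
minute 140 to minute 145 overlaps/touches minute 130 to minute 155 → extend to minute 130 to minute 155.

minute 0 to minute 5, minute 20 to minute 80, minute 105 to minute 110, minute 130 to minute 155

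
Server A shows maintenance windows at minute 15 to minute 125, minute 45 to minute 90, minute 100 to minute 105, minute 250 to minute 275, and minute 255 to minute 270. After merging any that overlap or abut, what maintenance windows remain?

minute 15 to minute 125, minute 250 to minute 275

minute 45 to minute 90 overlaps/touches minute 15 to minute 125 → extend to minute 15 to minute 125.
minute 100 to minute 105 overlaps/touches minute 15 to minute 125 → extend to minute 15 to minute 125.
minute 250 to minute 275 is disjoint → start new block.
minute 255 to minute 270 overlaps/touches minute 250 to minute 275 → extend to minute 250 to minute 275.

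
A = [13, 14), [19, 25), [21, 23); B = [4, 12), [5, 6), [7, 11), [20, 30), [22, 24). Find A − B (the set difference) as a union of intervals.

[13, 14) ∪ [19, 20)

A, merged: [13, 14), [19, 25).
B, merged: [4, 12), [20, 30).
[13, 14): no B overlap → unchanged.
[19, 25) minus B → [19, 20).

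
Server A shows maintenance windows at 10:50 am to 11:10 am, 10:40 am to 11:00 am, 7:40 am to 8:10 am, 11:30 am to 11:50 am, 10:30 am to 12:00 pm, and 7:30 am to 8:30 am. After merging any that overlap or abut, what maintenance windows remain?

Sort by start: 7:30 am-8:30 am, 7:40 am-8:10 am, 10:30 am-12:00 pm, 10:40 am-11:00 am, 10:50 am-11:10 am, 11:30 am-11:50 am.
7:40 am-8:10 am overlaps/touches 7:30 am-8:30 am → extend to 7:30 am-8:30 am.
10:30 am-12:00 pm is disjoint → start new block.
10:40 am-11:00 am overlaps/touches 10:30 am-12:00 pm → extend to 10:30 am-12:00 pm.
10:50 am-11:10 am overlaps/touches 10:30 am-12:00 pm → extend to 10:30 am-12:00 pm.
11:30 am-11:50 am overlaps/touches 10:30 am-12:00 pm → extend to 10:30 am-12:00 pm.

7:30 am-8:30 am, 10:30 am-12:00 pm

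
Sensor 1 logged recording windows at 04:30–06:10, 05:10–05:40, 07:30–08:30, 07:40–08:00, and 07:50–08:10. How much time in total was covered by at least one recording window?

Merged: 04:30–06:10, 07:30–08:30.
Lengths: 1 h 40 min + 1 h = 2 h 40 min.

2 h 40 min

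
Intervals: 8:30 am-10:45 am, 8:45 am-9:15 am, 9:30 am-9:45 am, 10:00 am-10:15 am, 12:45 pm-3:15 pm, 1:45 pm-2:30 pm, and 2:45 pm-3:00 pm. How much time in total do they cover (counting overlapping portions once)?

4 h 45 min

Merged: 8:30 am–10:45 am, 12:45 pm–3:15 pm.
Lengths: 2 h 15 min + 2 h 30 min = 4 h 45 min.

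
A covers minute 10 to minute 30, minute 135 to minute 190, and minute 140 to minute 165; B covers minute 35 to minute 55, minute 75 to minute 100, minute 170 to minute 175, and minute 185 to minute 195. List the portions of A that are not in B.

minute 10 to minute 30, minute 135 to minute 170, minute 175 to minute 185

Merge the first list: minute 10 to minute 30, minute 135 to minute 190.
minute 10 to minute 30 is untouched.
minute 135 to minute 190 with B removed leaves minute 135 to minute 170, minute 175 to minute 185.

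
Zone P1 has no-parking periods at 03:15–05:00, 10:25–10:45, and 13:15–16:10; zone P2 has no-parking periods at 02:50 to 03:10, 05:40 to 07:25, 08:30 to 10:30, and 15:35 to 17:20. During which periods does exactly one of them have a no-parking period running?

02:50–03:10, 03:15–05:00, 05:40–07:25, 08:30–10:25, 10:30–10:45, 13:15–15:35, 16:10–17:20

Only in the first: 03:15–05:00, 10:30–10:45, 13:15–15:35.
Only in the second: 02:50–03:10, 05:40–07:25, 08:30–10:25, 16:10–17:20.
Together these are the periods covered by exactly one.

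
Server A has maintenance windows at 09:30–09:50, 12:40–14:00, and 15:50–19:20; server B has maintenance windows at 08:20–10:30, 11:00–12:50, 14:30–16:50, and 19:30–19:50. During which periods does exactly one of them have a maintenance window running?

08:20–09:30, 09:50–10:30, 11:00–12:40, 12:50–14:00, 14:30–15:50, 16:50–19:20, 19:30–19:50

Only in the first: 12:50–14:00, 16:50–19:20.
Only in the second: 08:20–09:30, 09:50–10:30, 11:00–12:40, 14:30–15:50, 19:30–19:50.
Together these are the periods covered by exactly one.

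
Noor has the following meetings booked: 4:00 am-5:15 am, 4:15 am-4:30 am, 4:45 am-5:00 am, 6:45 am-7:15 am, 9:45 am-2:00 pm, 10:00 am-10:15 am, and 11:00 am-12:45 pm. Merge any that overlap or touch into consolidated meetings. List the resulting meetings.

4:15 am–4:30 am overlaps/touches 4:00 am–5:15 am → extend to 4:00 am–5:15 am.
4:45 am–5:00 am overlaps/touches 4:00 am–5:15 am → extend to 4:00 am–5:15 am.
6:45 am–7:15 am is disjoint → start new block.
9:45 am–2:00 pm is disjoint → start new block.
10:00 am–10:15 am overlaps/touches 9:45 am–2:00 pm → extend to 9:45 am–2:00 pm.
11:00 am–12:45 pm overlaps/touches 9:45 am–2:00 pm → extend to 9:45 am–2:00 pm.

4:00 am–5:15 am, 6:45 am–7:15 am, 9:45 am–2:00 pm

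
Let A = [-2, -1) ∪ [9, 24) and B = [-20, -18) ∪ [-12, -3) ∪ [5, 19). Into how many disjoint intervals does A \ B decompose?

2

A \ B = [-2, -1), [19, 24).
That is 2 disjoint pieces.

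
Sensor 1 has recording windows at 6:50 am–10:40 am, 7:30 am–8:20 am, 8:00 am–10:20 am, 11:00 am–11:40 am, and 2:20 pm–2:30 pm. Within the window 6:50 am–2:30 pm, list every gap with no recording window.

The merged coverage is 6:50 am–10:40 am, 11:00 am–11:40 am, 2:20 pm–2:30 pm.
Complement within 6:50 am–2:30 pm: 10:40 am–11:00 am, 11:40 am–2:20 pm.

10:40 am–11:00 am, 11:40 am–2:20 pm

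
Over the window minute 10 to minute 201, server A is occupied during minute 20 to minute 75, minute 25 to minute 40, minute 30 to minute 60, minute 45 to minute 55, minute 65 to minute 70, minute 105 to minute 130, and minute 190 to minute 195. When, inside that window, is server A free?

minute 10 to minute 20, minute 75 to minute 105, minute 130 to minute 190, minute 195 to minute 201

The merged coverage is minute 20 to minute 75, minute 105 to minute 130, minute 190 to minute 195.
Complement within minute 10 to minute 201: minute 10 to minute 20, minute 75 to minute 105, minute 130 to minute 190, minute 195 to minute 201.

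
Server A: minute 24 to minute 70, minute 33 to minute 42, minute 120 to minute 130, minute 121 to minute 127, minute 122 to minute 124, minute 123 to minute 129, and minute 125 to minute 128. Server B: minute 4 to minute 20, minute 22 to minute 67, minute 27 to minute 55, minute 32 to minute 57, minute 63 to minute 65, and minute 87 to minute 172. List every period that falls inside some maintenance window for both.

Merge the first list: minute 24 to minute 70, minute 120 to minute 130.
Merge the second list: minute 4 to minute 20, minute 22 to minute 67, minute 87 to minute 172.
minute 24 to minute 70 overlaps B on minute 24 to minute 67.
minute 120 to minute 130 overlaps B on minute 120 to minute 130.

minute 24 to minute 67, minute 120 to minute 130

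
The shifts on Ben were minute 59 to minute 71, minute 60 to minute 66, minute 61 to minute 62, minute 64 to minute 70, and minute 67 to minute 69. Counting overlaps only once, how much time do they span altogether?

Merged: minute 59 to minute 71.
Length: 12 minutes.

12 minutes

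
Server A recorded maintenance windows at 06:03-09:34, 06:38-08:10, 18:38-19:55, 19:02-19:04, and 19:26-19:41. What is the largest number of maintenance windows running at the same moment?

Sweep endpoints in order; track running count of active intervals.
Peak of 2 reached at 06:38.

2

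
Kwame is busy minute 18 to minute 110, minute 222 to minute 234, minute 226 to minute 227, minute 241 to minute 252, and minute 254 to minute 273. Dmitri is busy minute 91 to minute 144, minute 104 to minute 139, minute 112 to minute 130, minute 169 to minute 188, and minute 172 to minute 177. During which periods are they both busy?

First set merges to minute 18 to minute 110, minute 222 to minute 234, minute 241 to minute 252, minute 254 to minute 273.
Second set merges to minute 91 to minute 144, minute 169 to minute 188.
minute 18 to minute 110 meets the second set on minute 91 to minute 110.
minute 222 to minute 234: no overlap with the second set.
minute 241 to minute 252: no overlap with the second set.
minute 254 to minute 273: no overlap with the second set.

minute 91 to minute 110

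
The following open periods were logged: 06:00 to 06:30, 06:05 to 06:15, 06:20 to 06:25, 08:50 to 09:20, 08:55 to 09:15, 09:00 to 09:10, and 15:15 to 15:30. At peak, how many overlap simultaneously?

Walk the sorted start/end points keeping a running depth.
The depth first hits 3 at 09:00.

3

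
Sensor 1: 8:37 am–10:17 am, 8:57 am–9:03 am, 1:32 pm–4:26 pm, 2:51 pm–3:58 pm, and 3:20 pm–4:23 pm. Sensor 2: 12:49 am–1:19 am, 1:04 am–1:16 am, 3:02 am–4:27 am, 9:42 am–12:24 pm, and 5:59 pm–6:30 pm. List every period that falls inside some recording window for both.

A, merged: 8:37 am–10:17 am, 1:32 pm–4:26 pm.
B, merged: 12:49 am–1:19 am, 3:02 am–4:27 am, 9:42 am–12:24 pm, 5:59 pm–6:30 pm.
8:37 am–10:17 am overlaps B on 9:42 am–10:17 am.
1:32 pm–4:26 pm falls entirely outside B.

9:42 am–10:17 am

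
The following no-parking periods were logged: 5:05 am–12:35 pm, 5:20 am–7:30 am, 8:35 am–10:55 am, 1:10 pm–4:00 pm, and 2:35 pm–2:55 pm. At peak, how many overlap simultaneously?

Sweep endpoints in order; track running count of active intervals.
Peak of 2 reached at 5:20 am.

2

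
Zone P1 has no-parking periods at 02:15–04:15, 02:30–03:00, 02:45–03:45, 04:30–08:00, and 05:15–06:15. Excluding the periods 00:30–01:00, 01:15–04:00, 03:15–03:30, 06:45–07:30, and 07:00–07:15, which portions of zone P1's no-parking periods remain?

04:00–04:15, 04:30–06:45, 07:30–08:00

First set merges to 02:15–04:15, 04:30–08:00.
Second set merges to 00:30–01:00, 01:15–04:00, 06:45–07:30.
02:15–04:15 minus B → 04:00–04:15.
04:30–08:00 minus B → 04:30–06:45, 07:30–08:00.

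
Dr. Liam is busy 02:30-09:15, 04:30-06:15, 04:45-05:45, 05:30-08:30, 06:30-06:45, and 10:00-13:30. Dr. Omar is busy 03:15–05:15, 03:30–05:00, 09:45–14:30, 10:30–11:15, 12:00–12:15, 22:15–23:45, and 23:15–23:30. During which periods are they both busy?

First set merges to 02:30–09:15, 10:00–13:30.
Second set merges to 03:15–05:15, 09:45–14:30, 22:15–23:45.
02:30–09:15 meets the second set on 03:15–05:15.
10:00–13:30 meets the second set on 10:00–13:30.

03:15–05:15, 10:00–13:30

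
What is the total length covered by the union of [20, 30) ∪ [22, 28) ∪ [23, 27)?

Merged: [20, 30).
Length: 10.

10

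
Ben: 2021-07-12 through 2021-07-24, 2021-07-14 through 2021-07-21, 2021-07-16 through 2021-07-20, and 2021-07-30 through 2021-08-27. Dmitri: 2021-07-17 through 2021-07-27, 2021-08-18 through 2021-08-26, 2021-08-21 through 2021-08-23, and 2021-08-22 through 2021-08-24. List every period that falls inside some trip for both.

2021-07-17 through 2021-07-24, 2021-08-18 through 2021-08-26

First set merges to 2021-07-12 through 2021-07-24, 2021-07-30 through 2021-08-27.
Second set merges to 2021-07-17 through 2021-07-27, 2021-08-18 through 2021-08-26.
2021-07-12 through 2021-07-24 meets the second set on 2021-07-17 through 2021-07-24.
2021-07-30 through 2021-08-27 meets the second set on 2021-08-18 through 2021-08-26.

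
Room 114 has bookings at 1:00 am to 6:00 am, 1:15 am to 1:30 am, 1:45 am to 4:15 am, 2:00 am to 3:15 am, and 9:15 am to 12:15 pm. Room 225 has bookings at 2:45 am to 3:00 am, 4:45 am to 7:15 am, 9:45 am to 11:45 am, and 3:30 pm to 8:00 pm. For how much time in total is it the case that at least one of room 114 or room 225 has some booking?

13 h 45 min

A, merged: 1:00 am-6:00 am, 9:15 am-12:15 pm.
A ∪ B = 1:00 am-7:15 am, 9:15 am-12:15 pm, 3:30 pm-8:00 pm.
Total: 6 h 15 min + 3 h + 4 h 30 min = 13 h 45 min.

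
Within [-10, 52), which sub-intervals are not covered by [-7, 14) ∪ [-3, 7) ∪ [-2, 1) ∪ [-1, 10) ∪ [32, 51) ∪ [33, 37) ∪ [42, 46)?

[-10, -7) ∪ [14, 32) ∪ [51, 52)

The merged coverage is [-7, 14), [32, 51).
Gaps within [-10, 52): [-10, -7), [14, 32), [51, 52).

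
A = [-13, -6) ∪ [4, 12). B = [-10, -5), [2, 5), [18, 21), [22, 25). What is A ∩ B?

[-10, -6) ∪ [4, 5)

[-13, -6) meets the second set on [-10, -6).
[4, 12) meets the second set on [4, 5).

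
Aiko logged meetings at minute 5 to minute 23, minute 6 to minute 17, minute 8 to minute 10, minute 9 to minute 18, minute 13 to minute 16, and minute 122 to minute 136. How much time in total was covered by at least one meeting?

32 minutes

Merged: minute 5 to minute 23, minute 122 to minute 136.
Lengths: 18 minutes + 14 minutes = 32 minutes.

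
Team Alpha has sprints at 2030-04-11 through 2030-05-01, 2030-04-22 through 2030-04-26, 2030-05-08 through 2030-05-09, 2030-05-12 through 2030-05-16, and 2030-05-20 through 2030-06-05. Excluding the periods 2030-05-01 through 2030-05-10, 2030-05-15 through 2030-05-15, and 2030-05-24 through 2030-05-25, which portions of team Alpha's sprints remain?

First set merges to 2030-04-11 through 2030-05-01, 2030-05-08 through 2030-05-09, 2030-05-12 through 2030-05-16, 2030-05-20 through 2030-06-05.
2030-04-11 through 2030-05-01 \ B = 2030-04-11 through 2030-04-30.
2030-05-08 through 2030-05-09: entirely removed.
2030-05-12 through 2030-05-16 \ B = 2030-05-12 through 2030-05-14, 2030-05-16 through 2030-05-16.
2030-05-20 through 2030-06-05 \ B = 2030-05-20 through 2030-05-23, 2030-05-26 through 2030-06-05.

2030-04-11 through 2030-04-30, 2030-05-12 through 2030-05-14, 2030-05-16 through 2030-05-16, 2030-05-20 through 2030-05-23, 2030-05-26 through 2030-06-05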